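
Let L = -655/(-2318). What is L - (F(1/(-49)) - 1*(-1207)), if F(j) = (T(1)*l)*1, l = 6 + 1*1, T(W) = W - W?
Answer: -2797171/2318 ≈ -1206.7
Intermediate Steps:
T(W) = 0
l = 7 (l = 6 + 1 = 7)
F(j) = 0 (F(j) = (0*7)*1 = 0*1 = 0)
L = 655/2318 (L = -655*(-1/2318) = 655/2318 ≈ 0.28257)
L - (F(1/(-49)) - 1*(-1207)) = 655/2318 - (0 - 1*(-1207)) = 655/2318 - (0 + 1207) = 655/2318 - 1*1207 = 655/2318 - 1207 = -2797171/2318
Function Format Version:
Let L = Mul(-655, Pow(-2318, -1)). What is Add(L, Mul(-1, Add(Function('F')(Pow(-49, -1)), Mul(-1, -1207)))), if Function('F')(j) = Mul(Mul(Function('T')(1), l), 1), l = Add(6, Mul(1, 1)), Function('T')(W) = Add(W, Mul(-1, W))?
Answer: Rational(-2797171, 2318) ≈ -1206.7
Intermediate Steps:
Function('T')(W) = 0
l = 7 (l = Add(6, 1) = 7)
Function('F')(j) = 0 (Function('F')(j) = Mul(Mul(0, 7), 1) = Mul(0, 1) = 0)
L = Rational(655, 2318) (L = Mul(-655, Rational(-1, 2318)) = Rational(655, 2318) ≈ 0.28257)
Add(L, Mul(-1, Add(Function('F')(Pow(-49, -1)), Mul(-1, -1207)))) = Add(Rational(655, 2318), Mul(-1, Add(0, Mul(-1, -1207)))) = Add(Rational(655, 2318), Mul(-1, Add(0, 1207))) = Add(Rational(655, 2318), Mul(-1, 1207)) = Add(Rational(655, 2318), -1207) = Rational(-2797171, 2318)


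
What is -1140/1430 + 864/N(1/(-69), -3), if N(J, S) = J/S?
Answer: 25575150/143 ≈ 1.7885e+5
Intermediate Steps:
-1140/1430 + 864/N(1/(-69), -3) = -1140/1430 + 864/((1/(-69*(-3)))) = -1140*1/1430 + 864/((-1/69*(-⅓))) = -114/143 + 864/(1/207) = -114/143 + 864*207 = -114/143 + 178848 = 25575150/143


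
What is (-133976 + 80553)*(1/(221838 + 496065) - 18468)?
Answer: 708294560350069/717903 ≈ 9.8662e+8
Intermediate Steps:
(-133976 + 80553)*(1/(221838 + 496065) - 18468) = -53423*(1/717903 - 18468) = -53423*(-13258232603/717903) = 708294560350069/717903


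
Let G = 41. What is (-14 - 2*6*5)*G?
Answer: -3034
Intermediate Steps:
(-14 - 2*6*5)*G = (-14 - 2*6*5)*41 = (-14 - 12*5)*41 = (-14 - 60)*41 = -74*41 = -3034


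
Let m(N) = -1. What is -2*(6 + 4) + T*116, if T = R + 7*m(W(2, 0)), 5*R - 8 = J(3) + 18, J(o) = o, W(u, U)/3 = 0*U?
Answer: -796/5 ≈ -159.20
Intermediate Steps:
W(u, U) = 0 (W(u, U) = 3*(0*U) = 3*0 = 0)
R = 29/5 (R = 8/5 + (3 + 18)/5 = 8/5 + (⅕)*21 = 8/5 + 21/5 = 29/5 ≈ 5.8000)
T = -6/5 (T = 29/5 + 7*(-1) = 29/5 - 7 = -6/5 ≈ -1.2000)
-2*(6 + 4) + T*116 = -2*(6 + 4) - 6/5*116 = -2*10 - 696/5 = -20 - 696/5 = -796/5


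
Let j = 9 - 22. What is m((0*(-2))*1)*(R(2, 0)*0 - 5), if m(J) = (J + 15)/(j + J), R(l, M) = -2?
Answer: 75/13 ≈ 5.7692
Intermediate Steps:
j = -13
m(J) = (15 + J)/(-13 + J) (m(J) = (J + 15)/(-13 + J) = (15 + J)/(-13 + J))
m((0*(-2))*1)*(R(2, 0)*0 - 5) = ((15 + (0*(-2))*1)/(-13 + (0*(-2))*1))*(-2*0 - 5) = ((15 + 0*1)/(-13 + 0*1))*(0 - 5) = ((15 + 0)/(-13 + 0))*(-5) = (15/(-13))*(-5) = -1/13*15*(-5) = -15/13*(-5) = 75/13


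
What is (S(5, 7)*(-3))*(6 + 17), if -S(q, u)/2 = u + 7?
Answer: 1932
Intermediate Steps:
S(q, u) = -14 - 2*u (S(q, u) = -2*(u + 7) = -2*(7 + u) = -14 - 2*u)
(S(5, 7)*(-3))*(6 + 17) = ((-14 - 2*7)*(-3))*(6 + 17) = ((-14 - 14)*(-3))*23 = -28*(-3)*23 = 84*23 = 1932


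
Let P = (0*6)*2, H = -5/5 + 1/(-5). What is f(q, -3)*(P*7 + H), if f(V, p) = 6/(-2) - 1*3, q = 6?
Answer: 36/5 ≈ 7.2000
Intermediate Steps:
H = -6/5 (H = -5*⅕ + 1*(-⅕) = -1 - ⅕ = -6/5 ≈ -1.2000)
f(V, p) = -6 (f(V, p) = 6*(-½) - 3 = -3 - 3 = -6)
P = 0 (P = 0*2 = 0)
f(q, -3)*(P*7 + H) = -6*(0*7 - 6/5) = -6*(0 - 6/5) = -6*(-6/5) = 36/5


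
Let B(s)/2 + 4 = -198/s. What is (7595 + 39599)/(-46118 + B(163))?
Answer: -3846311/3759467 ≈ -1.0231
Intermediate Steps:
B(s) = -8 - 396/s (B(s) = -8 + 2*(-198/s) = -8 - 396/s)
(7595 + 39599)/(-46118 + B(163)) = (7595 + 39599)/(-46118 + (-8 - 396/163)) = 47194/(-46118 + (-8 - 396*1/163)) = 47194/(-46118 + (-8 - 396/163)) = 47194/(-46118 - 1700/163) = 47194/(-7518934/163) = 47194*(-163/7518934) = -3846311/3759467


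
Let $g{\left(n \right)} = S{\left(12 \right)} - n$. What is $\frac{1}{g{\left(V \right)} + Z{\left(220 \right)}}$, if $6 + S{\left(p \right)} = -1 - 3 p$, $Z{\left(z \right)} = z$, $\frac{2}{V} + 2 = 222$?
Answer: $\frac{110}{19469} \approx 0.00565$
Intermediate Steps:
$V = \frac{1}{110}$ ($V = \frac{2}{-2 + 222} = \frac{2}{220} = 2 \cdot \frac{1}{220} = \frac{1}{110} \approx 0.0090909$)
$S{\left(p \right)} = -7 - 3 p$ ($S{\left(p \right)} = -6 - \left(1 + 3 p\right) = -7 - 3 p$)
$g{\left(n \right)} = -43 - n$ ($g{\left(n \right)} = \left(-7 - 36\right) - n = -43 - n$)
$\frac{1}{g{\left(V \right)} + Z{\left(220 \right)}} = \frac{1}{\left(-43 - \frac{1}{110}\right) + 220} = \frac{1}{- \frac{4731}{110} + 220} = \frac{1}{\frac{19469}{110}} = \frac{110}{19469}$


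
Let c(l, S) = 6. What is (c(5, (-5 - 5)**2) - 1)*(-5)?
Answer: -25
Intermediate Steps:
(c(5, (-5 - 5)**2) - 1)*(-5) = (6 - 1)*(-5) = 5*(-5) = -25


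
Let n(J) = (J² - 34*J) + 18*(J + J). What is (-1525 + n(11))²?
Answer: 1909924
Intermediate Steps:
n(J) = J² + 2*J (n(J) = (J² - 34*J) + 18*(2*J) = (J² - 34*J) + 36*J = J² + 2*J)
(-1525 + n(11))² = (-1525 + 11*(2 + 11))² = (-1525 + 11*13)² = (-1525 + 143)² = (-1382)² = 1909924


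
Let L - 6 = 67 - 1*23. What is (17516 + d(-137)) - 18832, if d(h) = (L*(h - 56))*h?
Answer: 1320734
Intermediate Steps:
L = 50 (L = 6 + (67 - 1*23) = 6 + (67 - 23) = 6 + 44 = 50)
d(h) = h*(-2800 + 50*h) (d(h) = (50*(h - 56))*h = (50*(-56 + h))*h = (-2800 + 50*h)*h = h*(-2800 + 50*h))
(17516 + d(-137)) - 18832 = (17516 + 50*(-137)*(-56 - 137)) - 18832 = (17516 + 50*(-137)*(-193)) - 18832 = (17516 + 1322050) - 18832 = 1339566 - 18832 = 1320734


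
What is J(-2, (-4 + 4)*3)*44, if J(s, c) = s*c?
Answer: 0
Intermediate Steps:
J(s, c) = c*s
J(-2, (-4 + 4)*3)*44 = (((-4 + 4)*3)*(-2))*44 = ((0*3)*(-2))*44 = (0*(-2))*44 = 0*44 = 0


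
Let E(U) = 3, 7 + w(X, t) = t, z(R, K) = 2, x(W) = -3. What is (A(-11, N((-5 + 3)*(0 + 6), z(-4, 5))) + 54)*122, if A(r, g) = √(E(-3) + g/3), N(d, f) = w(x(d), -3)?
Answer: 6588 + 122*I*√3/3 ≈ 6588.0 + 70.437*I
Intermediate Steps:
w(X, t) = -7 + t
N(d, f) = -10 (N(d, f) = -7 - 3 = -10)
A(r, g) = √(3 + g/3)
(A(-11, N((-5 + 3)*(0 + 6), z(-4, 5))) + 54)*122 = (√(27 + 3*(-10))/3 + 54)*122 = (√(27 - 30)/3 + 54)*122 = (√(-3)/3 + 54)*122 = ((I*√3)/3 + 54)*122 = (I*√3/3 + 54)*122 = (54 + I*√3/3)*122 = 6588 + 122*I*√3/3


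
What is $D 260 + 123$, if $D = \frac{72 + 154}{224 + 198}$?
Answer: $\frac{55333}{211} \approx 262.24$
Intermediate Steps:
$D = \frac{113}{211}$ ($D = \frac{226}{422} = 226 \cdot \frac{1}{422} = \frac{113}{211} \approx 0.53555$)
$D 260 + 123 = \frac{113}{211} \cdot 260 + 123 = \frac{29380}{211} + 123 = \frac{55333}{211}$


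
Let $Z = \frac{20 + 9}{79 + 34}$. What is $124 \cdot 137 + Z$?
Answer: $\frac{1919673}{113} \approx 16988.0$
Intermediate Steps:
$Z = \frac{29}{113} \approx 0.25664$
$124 \cdot 137 + Z = 124 \cdot 137 + \frac{29}{113} = 16988 + \frac{29}{113} = \frac{1919673}{113}$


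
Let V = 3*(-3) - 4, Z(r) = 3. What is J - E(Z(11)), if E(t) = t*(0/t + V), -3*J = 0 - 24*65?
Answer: 559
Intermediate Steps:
V = -13 (V = -9 - 4 = -13)
J = 520 (J = -(0 - 24*65)/3 = -(0 - 1560)/3 = -⅓*(-1560) = 520)
E(t) = -13*t (E(t) = t*(0/t - 13) = t*(0 - 13) = t*(-13) = -13*t)
J - E(Z(11)) = 520 - (-13)*3 = 520 - 1*(-39) = 520 + 39 = 559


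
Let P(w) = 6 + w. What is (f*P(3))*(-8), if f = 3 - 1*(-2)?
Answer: -360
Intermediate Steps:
f = 5 (f = 3 + 2 = 5)
(f*P(3))*(-8) = (5*(6 + 3))*(-8) = (5*9)*(-8) = 45*(-8) = -360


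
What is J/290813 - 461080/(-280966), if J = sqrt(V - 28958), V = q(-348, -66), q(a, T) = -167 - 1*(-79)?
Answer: 230540/140483 + I*sqrt(29046)/290813 ≈ 1.6411 + 0.00058604*I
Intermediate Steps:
q(a, T) = -88 (q(a, T) = -167 + 79 = -88)
V = -88
J = I*sqrt(29046) (J = sqrt(-88 - 28958) = sqrt(-29046) = I*sqrt(29046) ≈ 170.43*I)
J/290813 - 461080/(-280966) = (I*sqrt(29046))/290813 - 461080/(-280966) = (I*sqrt(29046))*(1/290813) - 461080*(-1/280966) = I*sqrt(29046)/290813 + 230540/140483 = 230540/140483 + I*sqrt(29046)/290813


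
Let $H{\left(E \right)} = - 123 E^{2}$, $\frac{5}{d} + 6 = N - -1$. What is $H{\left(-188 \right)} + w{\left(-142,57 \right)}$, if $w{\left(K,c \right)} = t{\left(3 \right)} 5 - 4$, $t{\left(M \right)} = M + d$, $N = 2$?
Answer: $- \frac{13041928}{3} \approx -4.3473 \cdot 10^{6}$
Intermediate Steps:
$d = - \frac{5}{3}$ ($d = \frac{5}{-6 + \left(2 - -1\right)} = \frac{5}{-6 + \left(2 + 1\right)} = \frac{5}{-6 + 3} = \frac{5}{-3} = 5 \left(- \frac{1}{3}\right) = - \frac{5}{3} \approx -1.6667$)
$t{\left(M \right)} = - \frac{5}{3} + M$ ($t{\left(M \right)} = M - \frac{5}{3} = - \frac{5}{3} + M$)
$w{\left(K,c \right)} = \frac{8}{3}$ ($w{\left(K,c \right)} = \left(- \frac{5}{3} + 3\right) 5 - 4 = \frac{4}{3} \cdot 5 - 4 = \frac{20}{3} - 4 = \frac{8}{3}$)
$H{\left(-188 \right)} + w{\left(-142,57 \right)} = - 123 \left(-188\right)^{2} + \frac{8}{3} = \left(-123\right) 35344 + \frac{8}{3} = -4347312 + \frac{8}{3} = - \frac{13041928}{3}$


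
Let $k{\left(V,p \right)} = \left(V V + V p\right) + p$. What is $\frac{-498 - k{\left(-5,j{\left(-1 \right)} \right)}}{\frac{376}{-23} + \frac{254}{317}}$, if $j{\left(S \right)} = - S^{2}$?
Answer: $\frac{3842357}{113350} \approx 33.898$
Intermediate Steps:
$k{\left(V,p \right)} = p + V^{2} + V p$ ($k{\left(V,p \right)} = \left(V^{2} + V p\right) + p = p + V^{2} + V p$)
$\frac{-498 - k{\left(-5,j{\left(-1 \right)} \right)}}{\frac{376}{-23} + \frac{254}{317}} = \frac{-498 - \left(- \left(-1\right)^{2} + \left(-5\right)^{2} - 5 \left(- \left(-1\right)^{2}\right)\right)}{\frac{376}{-23} + \frac{254}{317}} = \frac{-498 - \left(\left(-1\right) 1 + 25 - 5 \left(\left(-1\right) 1\right)\right)}{376 \left(- \frac{1}{23}\right) + 254 \cdot \frac{1}{317}} = \frac{-498 - \left(-1 + 25 - -5\right)}{- \frac{376}{23} + \frac{254}{317}} = \frac{-498 - \left(-1 + 25 + 5\right)}{- \frac{113350}{7291}} = \left(-498 - 29\right) \left(- \frac{7291}{113350}\right) = \left(-527\right) \left(- \frac{7291}{113350}\right) = \frac{3842357}{113350}$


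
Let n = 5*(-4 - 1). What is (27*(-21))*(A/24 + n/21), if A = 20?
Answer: 405/2 ≈ 202.50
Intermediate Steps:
n = -25 (n = 5*(-5) = -25)
(27*(-21))*(A/24 + n/21) = (27*(-21))*(20/24 - 25/21) = -567*(20*(1/24) - 25*1/21) = -567*(⅚ - 25/21) = -567*(-5/14) = 405/2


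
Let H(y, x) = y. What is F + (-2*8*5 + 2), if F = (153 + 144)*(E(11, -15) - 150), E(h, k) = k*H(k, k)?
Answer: 22197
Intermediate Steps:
E(h, k) = k² (E(h, k) = k*k = k²)
F = 22275 (F = (153 + 144)*((-15)² - 150) = 297*(225 - 150) = 297*75 = 22275)
F + (-2*8*5 + 2) = 22275 + (-2*8*5 + 2) = 22275 + (-16*5 + 2) = 22275 + (-80 + 2) = 22275 - 78 = 22197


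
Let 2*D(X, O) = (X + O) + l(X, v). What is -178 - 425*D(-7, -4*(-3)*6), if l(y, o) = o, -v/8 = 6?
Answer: -7581/2 ≈ -3790.5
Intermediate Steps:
v = -48 (v = -8*6 = -48)
D(X, O) = -24 + O/2 + X/2 (D(X, O) = ((X + O) - 48)/2 = ((O + X) - 48)/2 = (-48 + O + X)/2 = -24 + O/2 + X/2)
-178 - 425*D(-7, -4*(-3)*6) = -178 - 425*(-24 + (-4*(-3)*6)/2 + (½)*(-7)) = -178 - 425*(-24 + (12*6)/2 - 7/2) = -178 - 425*(-24 + (½)*72 - 7/2) = -178 - 425*(-24 + 36 - 7/2) = -178 - 425*17/2 = -178 - 7225/2 = -7581/2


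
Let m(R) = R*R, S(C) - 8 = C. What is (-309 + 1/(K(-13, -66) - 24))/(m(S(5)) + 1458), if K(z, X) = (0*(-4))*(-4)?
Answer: -7417/39048 ≈ -0.18995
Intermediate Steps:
K(z, X) = 0 (K(z, X) = 0*(-4) = 0)
S(C) = 8 + C
m(R) = R**2
(-309 + 1/(K(-13, -66) - 24))/(m(S(5)) + 1458) = (-309 + 1/(0 - 24))/((8 + 5)**2 + 1458) = (-309 + 1/(-24))/(13**2 + 1458) = (-309 - 1/24)/(169 + 1458) = -7417/24/1627 = -7417/24*1/1627 = -7417/39048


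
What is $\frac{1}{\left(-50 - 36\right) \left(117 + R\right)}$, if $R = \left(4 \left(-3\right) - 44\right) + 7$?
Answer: $- \frac{1}{5848} \approx -0.000171$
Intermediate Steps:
$R = -49$ ($R = \left(-12 - 44\right) + 7 = -56 + 7 = -49$)
$\frac{1}{\left(-50 - 36\right) \left(117 + R\right)} = \frac{1}{\left(-50 - 36\right) \left(117 - 49\right)} = \frac{1}{\left(-50 - 36\right) 68} = \frac{1}{\left(-86\right) 68} = \frac{1}{-5848} = - \frac{1}{5848}$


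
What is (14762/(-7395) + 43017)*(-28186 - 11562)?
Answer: -12643677939844/7395 ≈ -1.7098e+9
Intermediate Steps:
(14762/(-7395) + 43017)*(-28186 - 11562) = (14762*(-1/7395) + 43017)*(-39748) = (-14762/7395 + 43017)*(-39748) = (318095953/7395)*(-39748) = -12643677939844/7395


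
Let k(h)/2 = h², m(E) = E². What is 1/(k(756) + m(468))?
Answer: 1/1362096 ≈ 7.3416e-7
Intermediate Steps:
k(h) = 2*h²
1/(k(756) + m(468)) = 1/(2*756² + 468²) = 1/(2*571536 + 219024) = 1/(1143072 + 219024) = 1/1362096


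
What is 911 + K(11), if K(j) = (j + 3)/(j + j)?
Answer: 10028/11 ≈ 911.64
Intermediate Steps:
K(j) = (3 + j)/(2*j) (K(j) = (3 + j)/((2*j)) = (3 + j)*(1/(2*j)) = (3 + j)/(2*j))
911 + K(11) = 911 + (½)*(3 + 11)/11 = 911 + (½)*(1/11)*14 = 911 + 7/11 = 10028/11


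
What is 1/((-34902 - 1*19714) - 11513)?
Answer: -1/66129 ≈ -1.5122e-5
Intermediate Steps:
1/((-34902 - 1*19714) - 11513) = 1/((-34902 - 19714) - 11513) = 1/(-54616 - 11513) = 1/(-66129) = -1/66129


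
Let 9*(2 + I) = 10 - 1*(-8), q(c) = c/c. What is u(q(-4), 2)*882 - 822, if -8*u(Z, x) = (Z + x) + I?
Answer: -4611/4 ≈ -1152.8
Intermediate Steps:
q(c) = 1
I = 0 (I = -2 + (10 - 1*(-8))/9 = -2 + (10 + 8)/9 = -2 + (⅑)*18 = -2 + 2 = 0)
u(Z, x) = -Z/8 - x/8 (u(Z, x) = -((Z + x) + 0)/8 = -(Z + x)/8 = -Z/8 - x/8)
u(q(-4), 2)*882 - 822 = (-⅛*1 - ⅛*2)*882 - 822 = (-⅛ - ¼)*882 - 822 = -3/8*882 - 822 = -1323/4 - 822 = -4611/4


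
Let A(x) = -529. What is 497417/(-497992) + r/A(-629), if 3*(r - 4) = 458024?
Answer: -228887664491/790313304 ≈ -289.62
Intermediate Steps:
r = 458036/3 (r = 4 + (⅓)*458024 = 4 + 458024/3 = 458036/3 ≈ 1.5268e+5)
497417/(-497992) + r/A(-629) = 497417/(-497992) + (458036/3)/(-529) = 497417*(-1/497992) + (458036/3)*(-1/529) = -497417/497992 - 458036/1587 = -228887664491/790313304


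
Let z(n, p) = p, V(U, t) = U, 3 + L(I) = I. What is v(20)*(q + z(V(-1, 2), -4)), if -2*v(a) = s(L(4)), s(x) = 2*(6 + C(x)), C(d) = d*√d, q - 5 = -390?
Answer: 2723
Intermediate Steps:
q = -385 (q = 5 - 390 = -385)
C(d) = d^(3/2)
L(I) = -3 + I
s(x) = 12 + 2*x^(3/2) (s(x) = 2*(6 + x^(3/2)) = 12 + 2*x^(3/2))
v(a) = -7 (v(a) = -(12 + 2*(-3 + 4)^(3/2))/2 = -(12 + 2*1^(3/2))/2 = -(12 + 2*1)/2 = -(12 + 2)/2 = -½*14 = -7)
v(20)*(q + z(V(-1, 2), -4)) = -7*(-385 - 4) = -7*(-389) = 2723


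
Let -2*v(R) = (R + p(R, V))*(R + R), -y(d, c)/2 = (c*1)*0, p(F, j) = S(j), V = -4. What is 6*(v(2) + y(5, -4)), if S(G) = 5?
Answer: -84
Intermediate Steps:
p(F, j) = 5
y(d, c) = 0 (y(d, c) = -2*c*1*0 = -2*c*0 = -2*0 = 0)
v(R) = -R*(5 + R) (v(R) = -(R + 5)*(R + R)/2 = -(5 + R)*2*R/2 = -R*(5 + R))
6*(v(2) + y(5, -4)) = 6*(-1*2*(5 + 2) + 0) = 6*(-1*2*7 + 0) = 6*(-14 + 0) = 6*(-14) = -84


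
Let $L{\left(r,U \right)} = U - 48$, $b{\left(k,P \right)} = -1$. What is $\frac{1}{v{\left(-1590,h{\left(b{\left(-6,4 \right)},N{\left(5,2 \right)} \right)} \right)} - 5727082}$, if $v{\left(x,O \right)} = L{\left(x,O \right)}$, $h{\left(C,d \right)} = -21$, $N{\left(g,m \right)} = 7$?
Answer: $- \frac{1}{5727151} \approx -1.7461 \cdot 10^{-7}$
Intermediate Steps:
$L{\left(r,U \right)} = -48 + U$ ($L{\left(r,U \right)} = U - 48 = -48 + U$)
$v{\left(x,O \right)} = -48 + O$
$\frac{1}{v{\left(-1590,h{\left(b{\left(-6,4 \right)},N{\left(5,2 \right)} \right)} \right)} - 5727082} = \frac{1}{\left(-48 - 21\right) - 5727082} = \frac{1}{-69 - 5727082} = \frac{1}{-5727151} = - \frac{1}{5727151}$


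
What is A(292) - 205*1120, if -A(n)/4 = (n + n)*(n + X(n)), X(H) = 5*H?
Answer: -4322272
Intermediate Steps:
A(n) = -48*n**2 (A(n) = -4*(n + n)*(n + 5*n) = -4*2*n*6*n = -48*n**2)
A(292) - 205*1120 = -48*292**2 - 205*1120 = -48*85264 - 1*229600 = -4092672 - 229600 = -4322272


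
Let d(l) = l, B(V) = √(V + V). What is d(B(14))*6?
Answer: 12*√7 ≈ 31.749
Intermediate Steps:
B(V) = √2*√V (B(V) = √(2*V) = √2*√V)
d(B(14))*6 = (√2*√14)*6 = (2*√7)*6 = 12*√7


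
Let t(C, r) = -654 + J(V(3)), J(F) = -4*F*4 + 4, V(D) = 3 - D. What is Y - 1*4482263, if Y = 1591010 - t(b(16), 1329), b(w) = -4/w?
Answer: -2890603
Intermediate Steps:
J(F) = 4 - 16*F (J(F) = -16*F + 4 = 4 - 16*F)
t(C, r) = -650 (t(C, r) = -654 + (4 - 16*(3 - 1*3)) = -654 + (4 - 16*(3 - 3)) = -654 + (4 - 16*0) = -654 + (4 + 0) = -654 + 4 = -650)
Y = 1591660 (Y = 1591010 - 1*(-650) = 1591010 + 650 = 1591660)
Y - 1*4482263 = 1591660 - 1*4482263 = 1591660 - 4482263 = -2890603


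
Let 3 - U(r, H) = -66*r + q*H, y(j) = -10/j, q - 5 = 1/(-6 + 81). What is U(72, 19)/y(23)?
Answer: -8038063/750 ≈ -10717.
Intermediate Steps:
q = 376/75 (q = 5 + 1/(-6 + 81) = 5 + 1/75 = 376/75 ≈ 5.0133)
U(r, H) = 3 + 66*r - 376*H/75 (U(r, H) = 3 - (-66*r + 376*H/75) = 3 + (66*r - 376*H/75) = 3 + 66*r - 376*H/75)
U(72, 19)/y(23) = (3 + 66*72 - 376/75*19)/((-10/23)) = (3 + 4752 - 7144/75)/((-10*1/23)) = 349481/(75*(-10/23)) = (349481/75)*(-23/10) = -8038063/750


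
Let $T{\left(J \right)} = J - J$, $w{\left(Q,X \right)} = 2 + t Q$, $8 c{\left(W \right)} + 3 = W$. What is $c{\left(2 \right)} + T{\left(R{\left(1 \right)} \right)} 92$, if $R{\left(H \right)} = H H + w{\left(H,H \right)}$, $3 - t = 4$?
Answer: $- \frac{1}{8} \approx -0.125$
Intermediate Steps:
$t = -1$ ($t = 3 - 4 = -1$)
$c{\left(W \right)} = - \frac{3}{8} + \frac{W}{8}$
$w{\left(Q,X \right)} = 2 - Q$
$R{\left(H \right)} = 2 + H^{2} - H$ ($R{\left(H \right)} = H H - \left(-2 + H\right) = H^{2} - \left(-2 + H\right) = 2 + H^{2} - H$)
$T{\left(J \right)} = 0$
$c{\left(2 \right)} + T{\left(R{\left(1 \right)} \right)} 92 = \left(- \frac{3}{8} + \frac{1}{8} \cdot 2\right) + 0 \cdot 92 = \left(- \frac{3}{8} + \frac{1}{4}\right) + 0 = - \frac{1}{8} + 0 = - \frac{1}{8}$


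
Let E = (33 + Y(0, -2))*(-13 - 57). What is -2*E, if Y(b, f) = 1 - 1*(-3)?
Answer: 5180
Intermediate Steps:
Y(b, f) = 4 (Y(b, f) = 1 + 3 = 4)
E = -2590 (E = (33 + 4)*(-13 - 57) = 37*(-70) = -2590)
-2*E = -2*(-2590) = 5180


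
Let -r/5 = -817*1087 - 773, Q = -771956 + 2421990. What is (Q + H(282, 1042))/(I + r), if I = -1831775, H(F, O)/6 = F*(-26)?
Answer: 1606042/2612485 ≈ 0.61476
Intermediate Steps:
Q = 1650034
H(F, O) = -156*F (H(F, O) = 6*(F*(-26)) = 6*(-26*F) = -156*F)
r = 4444260 (r = -5*(-817*1087 - 773) = -5*(-888079 - 773) = -5*(-888852) = 4444260)
(Q + H(282, 1042))/(I + r) = (1650034 - 156*282)/(-1831775 + 4444260) = (1650034 - 43992)/2612485 = 1606042*(1/2612485) = 1606042/2612485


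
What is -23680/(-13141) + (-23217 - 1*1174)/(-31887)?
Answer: 1075606291/419027067 ≈ 2.5669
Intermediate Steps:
-23680/(-13141) + (-23217 - 1*1174)/(-31887) = -23680*(-1/13141) + (-23217 - 1174)*(-1/31887) = 23680/13141 - 24391*(-1/31887) = 23680/13141 + 24391/31887 = 1075606291/419027067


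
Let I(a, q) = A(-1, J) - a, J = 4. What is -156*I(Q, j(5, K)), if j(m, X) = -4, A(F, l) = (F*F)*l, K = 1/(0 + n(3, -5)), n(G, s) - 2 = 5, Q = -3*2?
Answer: -1560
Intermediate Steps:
Q = -6
n(G, s) = 7 (n(G, s) = 2 + 5 = 7)
K = 1/7 (K = 1/(0 + 7) = 1/7 ≈ 0.14286)
A(F, l) = l*F**2 (A(F, l) = F**2*l = l*F**2)
I(a, q) = 4 - a (I(a, q) = 4*(-1)**2 - a = 4*1 - a = 4 - a)
-156*I(Q, j(5, K)) = -156*(4 - 1*(-6)) = -156*(4 + 6) = -156*10 = -1560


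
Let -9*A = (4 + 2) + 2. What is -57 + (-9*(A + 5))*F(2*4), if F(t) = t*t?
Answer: -2425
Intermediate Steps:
A = -8/9 (A = -((4 + 2) + 2)/9 = -(6 + 2)/9 = -⅑*8 = -8/9 ≈ -0.88889)
F(t) = t²
-57 + (-9*(A + 5))*F(2*4) = -57 + (-9*(-8/9 + 5))*(2*4)² = -57 - 9*37/9*8² = -57 - 37*64 = -57 - 2368 = -2425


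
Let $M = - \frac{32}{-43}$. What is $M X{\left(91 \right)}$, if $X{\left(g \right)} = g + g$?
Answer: $\frac{5824}{43} \approx 135.44$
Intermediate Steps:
$X{\left(g \right)} = 2 g$
$M = \frac{32}{43}$ ($M = \left(-32\right) \left(- \frac{1}{43}\right) = \frac{32}{43} \approx 0.74419$)
$M X{\left(91 \right)} = \frac{32 \cdot 2 \cdot 91}{43} = \frac{32}{43} \cdot 182 = \frac{5824}{43}$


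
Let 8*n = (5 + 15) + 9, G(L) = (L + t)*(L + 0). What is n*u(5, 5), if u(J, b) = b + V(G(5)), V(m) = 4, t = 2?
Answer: 261/8 ≈ 32.625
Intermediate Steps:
G(L) = L*(2 + L) (G(L) = (L + 2)*(L + 0) = (2 + L)*L = L*(2 + L))
n = 29/8 (n = ((5 + 15) + 9)/8 = (20 + 9)/8 = (⅛)*29 = 29/8 ≈ 3.6250)
u(J, b) = 4 + b (u(J, b) = b + 4 = 4 + b)
n*u(5, 5) = 29*(4 + 5)/8 = (29/8)*9 = 261/8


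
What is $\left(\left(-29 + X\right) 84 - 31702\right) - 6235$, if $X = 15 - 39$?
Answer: $-42389$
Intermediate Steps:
$X = -24$ ($X = 15 - 39 = -24$)
$\left(\left(-29 + X\right) 84 - 31702\right) - 6235 = \left(\left(-29 - 24\right) 84 - 31702\right) - 6235 = \left(\left(-53\right) 84 - 31702\right) - 6235 = \left(-4452 - 31702\right) - 6235 = -36154 - 6235 = -42389$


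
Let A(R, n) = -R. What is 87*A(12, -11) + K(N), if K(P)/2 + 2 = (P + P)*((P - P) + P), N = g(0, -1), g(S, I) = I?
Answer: -1044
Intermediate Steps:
N = -1
K(P) = -4 + 4*P² (K(P) = -4 + 2*((P + P)*((P - P) + P)) = -4 + 2*((2*P)*(0 + P)) = -4 + 2*((2*P)*P) = -4 + 2*(2*P²) = -4 + 4*P²)
87*A(12, -11) + K(N) = 87*(-1*12) + (-4 + 4*(-1)²) = 87*(-12) + (-4 + 4*1) = -1044 + (-4 + 4) = -1044 + 0 = -1044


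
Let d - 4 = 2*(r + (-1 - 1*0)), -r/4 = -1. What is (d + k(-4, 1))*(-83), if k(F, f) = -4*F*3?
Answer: -4814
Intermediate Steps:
r = 4 (r = -4*(-1) = 4)
k(F, f) = -12*F
d = 10 (d = 4 + 2*(4 + (-1 - 1*0)) = 4 + 2*(4 + (-1 + 0)) = 4 + 2*(4 - 1) = 4 + 2*3 = 4 + 6 = 10)
(d + k(-4, 1))*(-83) = (10 - 12*(-4))*(-83) = (10 + 48)*(-83) = 58*(-83) = -4814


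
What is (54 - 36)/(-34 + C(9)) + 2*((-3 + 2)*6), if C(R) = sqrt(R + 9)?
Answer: -7134/569 - 27*sqrt(2)/569 ≈ -12.605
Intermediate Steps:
C(R) = sqrt(9 + R)
(54 - 36)/(-34 + C(9)) + 2*((-3 + 2)*6) = (54 - 36)/(-34 + sqrt(9 + 9)) + 2*((-3 + 2)*6) = 18/(-34 + sqrt(18)) + 2*(-1*6) = 18/(-34 + 3*sqrt(2)) + 2*(-6) = 18/(-34 + 3*sqrt(2)) - 12 = -12 + 18/(-34 + 3*sqrt(2))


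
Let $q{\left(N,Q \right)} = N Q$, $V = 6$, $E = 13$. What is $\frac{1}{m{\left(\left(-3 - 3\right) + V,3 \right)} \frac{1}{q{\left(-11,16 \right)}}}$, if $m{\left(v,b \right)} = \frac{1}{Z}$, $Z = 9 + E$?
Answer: $-3872$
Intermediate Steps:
$Z = 22$ ($Z = 9 + 13 = 22$)
$m{\left(v,b \right)} = \frac{1}{22}$
$\frac{1}{m{\left(\left(-3 - 3\right) + V,3 \right)} \frac{1}{q{\left(-11,16 \right)}}} = \frac{1}{\frac{1}{22} \frac{1}{\left(-11\right) 16}} = \frac{1}{\frac{1}{22} \frac{1}{-176}} = \frac{1}{\frac{1}{22} \left(- \frac{1}{176}\right)} = \frac{1}{- \frac{1}{3872}} = -3872$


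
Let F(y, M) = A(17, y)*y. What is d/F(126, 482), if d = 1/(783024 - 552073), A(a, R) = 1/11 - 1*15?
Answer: -11/4772371464 ≈ -2.3049e-9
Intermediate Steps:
A(a, R) = -164/11 (A(a, R) = 1/11 - 15 = -164/11)
d = 1/230951 ≈ 4.3299e-6
F(y, M) = -164*y/11
d/F(126, 482) = 1/(230951*((-164/11*126))) = 1/(230951*(-20664/11)) = (1/230951)*(-11/20664) = -11/4772371464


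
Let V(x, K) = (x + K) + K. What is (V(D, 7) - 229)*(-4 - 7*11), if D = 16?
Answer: 16119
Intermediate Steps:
V(x, K) = x + 2*K (V(x, K) = (K + x) + K = x + 2*K)
(V(D, 7) - 229)*(-4 - 7*11) = ((16 + 2*7) - 229)*(-4 - 7*11) = ((16 + 14) - 229)*(-4 - 77) = (30 - 229)*(-81) = -199*(-81) = 16119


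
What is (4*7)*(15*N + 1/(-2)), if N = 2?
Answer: 826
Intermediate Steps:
(4*7)*(15*N + 1/(-2)) = (4*7)*(15*2 + 1/(-2)) = 28*(30 - ½) = 28*(59/2) = 826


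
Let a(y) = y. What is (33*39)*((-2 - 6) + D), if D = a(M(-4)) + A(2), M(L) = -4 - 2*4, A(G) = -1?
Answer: -27027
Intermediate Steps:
M(L) = -12 (M(L) = -4 - 8 = -12)
D = -13 (D = -12 - 1 = -13)
(33*39)*((-2 - 6) + D) = (33*39)*((-2 - 6) - 13) = 1287*(-8 - 13) = 1287*(-21) = -27027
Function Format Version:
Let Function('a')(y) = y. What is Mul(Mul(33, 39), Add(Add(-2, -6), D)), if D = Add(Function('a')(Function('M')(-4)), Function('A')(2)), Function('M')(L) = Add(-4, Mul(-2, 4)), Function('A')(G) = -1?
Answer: -27027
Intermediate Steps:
Function('M')(L) = -12 (Function('M')(L) = Add(-4, -8) = -12)
D = -13 (D = Add(-12, -1) = -13)
Mul(Mul(33, 39), Add(Add(-2, -6), D)) = Mul(Mul(33, 39), Add(Add(-2, -6), -13)) = Mul(1287, Add(-8, -13)) = Mul(1287, -21) = -27027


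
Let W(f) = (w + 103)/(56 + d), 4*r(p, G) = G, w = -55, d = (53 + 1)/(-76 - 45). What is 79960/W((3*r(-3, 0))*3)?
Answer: 33593195/363 ≈ 92543.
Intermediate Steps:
d = -54/121 (d = 54/(-121) = 54*(-1/121) = -54/121 ≈ -0.44628)
r(p, G) = G/4
W(f) = 2904/3361 (W(f) = (-55 + 103)/(56 - 54/121) = 48/(6722/121) = 48*(121/6722) = 2904/3361)
79960/W((3*r(-3, 0))*3) = 79960/(2904/3361) = 79960*(3361/2904) = 33593195/363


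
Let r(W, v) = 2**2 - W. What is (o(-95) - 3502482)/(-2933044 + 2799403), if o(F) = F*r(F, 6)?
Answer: 1170629/44547 ≈ 26.279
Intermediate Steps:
r(W, v) = 4 - W
o(F) = F*(4 - F)
(o(-95) - 3502482)/(-2933044 + 2799403) = (-95*(4 - 1*(-95)) - 3502482)/(-2933044 + 2799403) = (-95*(4 + 95) - 3502482)/(-133641) = (-95*99 - 3502482)*(-1/133641) = (-9405 - 3502482)*(-1/133641) = -3511887*(-1/133641) = 1170629/44547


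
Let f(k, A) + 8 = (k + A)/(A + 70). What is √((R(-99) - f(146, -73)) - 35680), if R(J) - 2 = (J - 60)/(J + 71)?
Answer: I*√62868939/42 ≈ 188.79*I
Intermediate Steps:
f(k, A) = -8 + (A + k)/(70 + A) (f(k, A) = -8 + (k + A)/(A + 70) = -8 + (A + k)/(70 + A))
R(J) = 2 + (-60 + J)/(71 + J) (R(J) = 2 + (J - 60)/(J + 71) = 2 + (-60 + J)/(71 + J))
√((R(-99) - f(146, -73)) - 35680) = √(((82 + 3*(-99))/(71 - 99) - (-560 + 146 - 7*(-73))/(70 - 73)) - 35680) = √(((82 - 297)/(-28) - (-560 + 146 + 511)/(-3)) - 35680) = √((-1/28*(-215) - (-1)*97/3) - 35680) = √((215/28 - 1*(-97/3)) - 35680) = √((215/28 + 97/3) - 35680) = √(3361/84 - 35680) = √(-2993759/84) = I*√62868939/42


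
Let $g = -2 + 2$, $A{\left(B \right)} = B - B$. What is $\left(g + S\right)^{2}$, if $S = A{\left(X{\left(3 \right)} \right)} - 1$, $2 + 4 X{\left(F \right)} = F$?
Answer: $1$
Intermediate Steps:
$X{\left(F \right)} = - \frac{1}{2} + \frac{F}{4}$
$A{\left(B \right)} = 0$
$g = 0$
$S = -1$ ($S = 0 - 1 = -1$)
$\left(g + S\right)^{2} = \left(0 - 1\right)^{2} = \left(-1\right)^{2} = 1$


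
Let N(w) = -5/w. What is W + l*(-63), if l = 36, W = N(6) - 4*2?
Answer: -13661/6 ≈ -2276.8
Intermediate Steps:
W = -53/6 (W = -5/6 - 4*2 = -5*⅙ - 8 = -⅚ - 8 = -53/6 ≈ -8.8333)
W + l*(-63) = -53/6 + 36*(-63) = -53/6 - 2268 = -13661/6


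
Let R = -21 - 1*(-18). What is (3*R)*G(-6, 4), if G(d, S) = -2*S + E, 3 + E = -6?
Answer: 153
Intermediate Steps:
E = -9 (E = -3 - 6 = -9)
G(d, S) = -9 - 2*S (G(d, S) = -2*S - 9 = -9 - 2*S)
R = -3 (R = -21 + 18 = -3)
(3*R)*G(-6, 4) = (3*(-3))*(-9 - 2*4) = -9*(-9 - 8) = -9*(-17) = 153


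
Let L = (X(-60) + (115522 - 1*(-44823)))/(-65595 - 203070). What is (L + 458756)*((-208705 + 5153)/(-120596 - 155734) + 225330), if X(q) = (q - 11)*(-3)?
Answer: 3837167543658936983132/37120099725 ≈ 1.0337e+11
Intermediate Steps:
X(q) = 33 - 3*q (X(q) = (-11 + q)*(-3) = 33 - 3*q)
L = -160558/268665 (L = ((33 - 3*(-60)) + (115522 - 1*(-44823)))/(-65595 - 203070) = ((33 + 180) + (115522 + 44823))/(-268665) = (213 + 160345)*(-1/268665) = 160558*(-1/268665) = -160558/268665 ≈ -0.59761)
(L + 458756)*((-208705 + 5153)/(-120596 - 155734) + 225330) = (-160558/268665 + 458756)*((-208705 + 5153)/(-120596 - 155734) + 225330) = 123251520182*(-203552/(-276330) + 225330)/268665 = 123251520182*(-203552*(-1/276330) + 225330)/268665 = 123251520182*(101776/138165 + 225330)/268665 = (123251520182/268665)*(31132821226/138165) = 3837167543658936983132/37120099725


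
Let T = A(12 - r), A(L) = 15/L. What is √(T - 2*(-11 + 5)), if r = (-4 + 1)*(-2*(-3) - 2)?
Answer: √202/4 ≈ 3.5532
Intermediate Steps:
r = -12 (r = -3*(6 - 2) = -3*4 = -12)
T = 5/8 (T = 15/(12 - 1*(-12)) = 15/(12 + 12) = 15/24 = 15*(1/24) = 5/8 ≈ 0.62500)
√(T - 2*(-11 + 5)) = √(5/8 - 2*(-11 + 5)) = √(5/8 - 2*(-6)) = √(5/8 + 12) = √(101/8) = √202/4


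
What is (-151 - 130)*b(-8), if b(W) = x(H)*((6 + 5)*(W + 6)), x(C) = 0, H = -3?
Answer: 0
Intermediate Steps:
b(W) = 0 (b(W) = 0*((6 + 5)*(W + 6)) = 0*(11*(6 + W)) = 0*(66 + 11*W) = 0)
(-151 - 130)*b(-8) = (-151 - 130)*0 = -281*0 = 0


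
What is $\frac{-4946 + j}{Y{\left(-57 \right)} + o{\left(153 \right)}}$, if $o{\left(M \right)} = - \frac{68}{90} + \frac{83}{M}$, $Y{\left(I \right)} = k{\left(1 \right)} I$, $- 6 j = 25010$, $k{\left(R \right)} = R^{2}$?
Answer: $\frac{6972465}{43768} \approx 159.31$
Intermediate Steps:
$j = - \frac{12505}{3}$ ($j = \left(- \frac{1}{6}\right) 25010 = - \frac{12505}{3} \approx -4168.3$)
$Y{\left(I \right)} = I$ ($Y{\left(I \right)} = 1^{2} I = 1 I = I$)
$o{\left(M \right)} = - \frac{34}{45} + \frac{83}{M}$ ($o{\left(M \right)} = \left(-68\right) \frac{1}{90} + \frac{83}{M} = - \frac{34}{45} + \frac{83}{M}$)
$\frac{-4946 + j}{Y{\left(-57 \right)} + o{\left(153 \right)}} = \frac{-4946 - \frac{12505}{3}}{-57 - \left(\frac{34}{45} - \frac{83}{153}\right)} = - \frac{27343}{3 \left(-57 + \left(- \frac{34}{45} + 83 \cdot \frac{1}{153}\right)\right)} = - \frac{27343}{3 \left(-57 + \left(- \frac{34}{45} + \frac{83}{153}\right)\right)} = - \frac{27343}{3 \left(-57 - \frac{163}{765}\right)} = - \frac{27343}{3 \left(- \frac{43768}{765}\right)} = \left(- \frac{27343}{3}\right) \left(- \frac{765}{43768}\right) = \frac{6972465}{43768}$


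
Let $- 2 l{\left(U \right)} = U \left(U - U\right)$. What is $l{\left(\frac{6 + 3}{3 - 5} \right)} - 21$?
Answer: $-21$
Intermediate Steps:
$l{\left(U \right)} = 0$ ($l{\left(U \right)} = - \frac{U \left(U - U\right)}{2} = - \frac{U 0}{2} = \left(- \frac{1}{2}\right) 0 = 0$)
$l{\left(\frac{6 + 3}{3 - 5} \right)} - 21 = 0 - 21 = -21$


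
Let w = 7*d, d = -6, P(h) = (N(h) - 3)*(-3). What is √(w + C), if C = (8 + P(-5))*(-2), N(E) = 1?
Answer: I*√70 ≈ 8.3666*I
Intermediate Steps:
P(h) = 6 (P(h) = (1 - 3)*(-3) = -2*(-3) = 6)
C = -28 (C = (8 + 6)*(-2) = 14*(-2) = -28)
w = -42 (w = 7*(-6) = -42)
√(w + C) = √(-42 - 28) = √(-70) = I*√70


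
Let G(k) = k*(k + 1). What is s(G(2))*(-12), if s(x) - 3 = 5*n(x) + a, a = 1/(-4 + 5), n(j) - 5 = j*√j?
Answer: -348 - 360*√6 ≈ -1229.8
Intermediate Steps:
n(j) = 5 + j^(3/2) (n(j) = 5 + j*√j = 5 + j^(3/2))
G(k) = k*(1 + k)
a = 1 (a = 1/1 = 1)
s(x) = 29 + 5*x^(3/2) (s(x) = 3 + (5*(5 + x^(3/2)) + 1) = 3 + ((25 + 5*x^(3/2)) + 1) = 3 + (26 + 5*x^(3/2)) = 29 + 5*x^(3/2))
s(G(2))*(-12) = (29 + 5*(2*(1 + 2))^(3/2))*(-12) = (29 + 5*(2*3)^(3/2))*(-12) = (29 + 5*6^(3/2))*(-12) = (29 + 5*(6*√6))*(-12) = (29 + 30*√6)*(-12) = -348 - 360*√6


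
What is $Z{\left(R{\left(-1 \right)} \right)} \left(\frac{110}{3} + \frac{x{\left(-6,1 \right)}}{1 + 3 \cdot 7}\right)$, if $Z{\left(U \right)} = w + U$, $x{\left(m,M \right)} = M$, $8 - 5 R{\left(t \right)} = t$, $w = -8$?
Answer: $- \frac{75113}{330} \approx -227.62$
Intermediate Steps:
$R{\left(t \right)} = \frac{8}{5} - \frac{t}{5}$
$Z{\left(U \right)} = -8 + U$
$Z{\left(R{\left(-1 \right)} \right)} \left(\frac{110}{3} + \frac{x{\left(-6,1 \right)}}{1 + 3 \cdot 7}\right) = \left(-8 + \left(\frac{8}{5} - - \frac{1}{5}\right)\right) \left(\frac{110}{3} + 1 \frac{1}{1 + 3 \cdot 7}\right) = \left(-8 + \left(\frac{8}{5} + \frac{1}{5}\right)\right) \left(110 \cdot \frac{1}{3} + 1 \frac{1}{1 + 21}\right) = \left(-8 + \frac{9}{5}\right) \left(\frac{110}{3} + 1 \cdot \frac{1}{22}\right) = - \frac{31 \left(\frac{110}{3} + 1 \cdot \frac{1}{22}\right)}{5} = - \frac{31 \left(\frac{110}{3} + \frac{1}{22}\right)}{5} = \left(- \frac{31}{5}\right) \frac{2423}{66} = - \frac{75113}{330}$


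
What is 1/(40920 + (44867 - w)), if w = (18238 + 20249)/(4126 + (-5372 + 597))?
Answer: 649/55714250 ≈ 1.1649e-5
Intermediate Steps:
w = -38487/649 (w = 38487/(4126 - 4775) = 38487/(-649) = 38487*(-1/649) = -38487/649 ≈ -59.302)
1/(40920 + (44867 - w)) = 1/(40920 + (44867 - 1*(-38487/649))) = 1/(40920 + (44867 + 38487/649)) = 1/(40920 + 29157170/649) = 1/(55714250/649) = 649/55714250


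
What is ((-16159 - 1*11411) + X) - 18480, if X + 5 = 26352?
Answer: -19703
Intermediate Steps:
X = 26347 (X = -5 + 26352 = 26347)
((-16159 - 1*11411) + X) - 18480 = ((-16159 - 1*11411) + 26347) - 18480 = ((-16159 - 11411) + 26347) - 18480 = (-27570 + 26347) - 18480 = -1223 - 18480 = -19703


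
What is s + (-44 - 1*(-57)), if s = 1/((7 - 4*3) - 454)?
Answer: 5966/459 ≈ 12.998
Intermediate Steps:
s = -1/459 (s = 1/((7 - 12) - 454) = 1/(-5 - 454) = 1/(-459) = -1/459 ≈ -0.0021787)
s + (-44 - 1*(-57)) = -1/459 + (-44 - 1*(-57)) = -1/459 + (-44 + 57) = -1/459 + 13 = 5966/459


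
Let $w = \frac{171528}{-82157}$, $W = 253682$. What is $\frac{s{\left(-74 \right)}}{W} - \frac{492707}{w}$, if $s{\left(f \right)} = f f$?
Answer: $\frac{5134439039205823}{21756783048} \approx 2.3599 \cdot 10^{5}$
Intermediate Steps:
$s{\left(f \right)} = f^{2}$
$w = - \frac{171528}{82157}$ ($w = 171528 \left(- \frac{1}{82157}\right) = - \frac{171528}{82157} \approx -2.0878$)
$\frac{s{\left(-74 \right)}}{W} - \frac{492707}{w} = \frac{\left(-74\right)^{2}}{253682} - \frac{492707}{- \frac{171528}{82157}} = 5476 \cdot \frac{1}{253682} - - \frac{40479328999}{171528} = \frac{2738}{126841} + \frac{40479328999}{171528} = \frac{5134439039205823}{21756783048}$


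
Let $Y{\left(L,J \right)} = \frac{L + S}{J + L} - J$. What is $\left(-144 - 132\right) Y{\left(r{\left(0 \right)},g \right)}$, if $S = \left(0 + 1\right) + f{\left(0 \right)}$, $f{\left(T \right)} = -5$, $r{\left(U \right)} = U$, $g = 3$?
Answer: $1196$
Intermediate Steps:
$S = -4$ ($S = \left(0 + 1\right) - 5 = 1 - 5 = -4$)
$Y{\left(L,J \right)} = - J + \frac{-4 + L}{J + L}$ ($Y{\left(L,J \right)} = \frac{L - 4}{J + L} - J = \frac{-4 + L}{J + L} - J = - J + \frac{-4 + L}{J + L}$)
$\left(-144 - 132\right) Y{\left(r{\left(0 \right)},g \right)} = \left(-144 - 132\right) \frac{-4 + 0 - 3^{2} - 3 \cdot 0}{3 + 0} = - 276 \frac{-4 + 0 - 9 + 0}{3} = - 276 \cdot \frac{1}{3} \left(-13\right) = \left(-276\right) \left(- \frac{13}{3}\right) = 1196$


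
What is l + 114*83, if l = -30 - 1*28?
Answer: 9404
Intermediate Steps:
l = -58 (l = -30 - 28 = -58)
l + 114*83 = -58 + 114*83 = -58 + 9462 = 9404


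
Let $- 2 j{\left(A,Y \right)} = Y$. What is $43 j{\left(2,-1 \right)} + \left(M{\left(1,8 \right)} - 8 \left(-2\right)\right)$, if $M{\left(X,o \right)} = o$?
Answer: $\frac{91}{2} \approx 45.5$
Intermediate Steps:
$j{\left(A,Y \right)} = - \frac{Y}{2}$
$43 j{\left(2,-1 \right)} + \left(M{\left(1,8 \right)} - 8 \left(-2\right)\right) = 43 \left(\left(- \frac{1}{2}\right) \left(-1\right)\right) - \left(-8 + 8 \left(-2\right)\right) = 43 \cdot \frac{1}{2} + \left(8 - -16\right) = \frac{43}{2} + \left(8 + 16\right) = \frac{43}{2} + 24 = \frac{91}{2}$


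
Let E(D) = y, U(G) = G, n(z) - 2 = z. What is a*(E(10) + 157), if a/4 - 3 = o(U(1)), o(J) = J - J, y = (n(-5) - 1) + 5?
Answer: 1896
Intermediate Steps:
n(z) = 2 + z
y = 1 (y = ((2 - 5) - 1) + 5 = (-3 - 1) + 5 = -4 + 5 = 1)
o(J) = 0
E(D) = 1
a = 12 (a = 12 + 4*0 = 12 + 0 = 12)
a*(E(10) + 157) = 12*(1 + 157) = 12*158 = 1896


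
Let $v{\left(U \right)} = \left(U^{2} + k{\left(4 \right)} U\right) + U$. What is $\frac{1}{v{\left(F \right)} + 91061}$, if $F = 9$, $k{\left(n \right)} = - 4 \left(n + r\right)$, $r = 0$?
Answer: $\frac{1}{91007} \approx 1.0988 \cdot 10^{-5}$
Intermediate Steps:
$k{\left(n \right)} = - 4 n$ ($k{\left(n \right)} = - 4 \left(n + 0\right) = - 4 n$)
$v{\left(U \right)} = U^{2} - 15 U$ ($v{\left(U \right)} = \left(U^{2} + \left(-4\right) 4 U\right) + U = \left(U^{2} - 16 U\right) + U = U^{2} - 15 U$)
$\frac{1}{v{\left(F \right)} + 91061} = \frac{1}{9 \left(-15 + 9\right) + 91061} = \frac{1}{9 \left(-6\right) + 91061} = \frac{1}{-54 + 91061} = \frac{1}{91007}$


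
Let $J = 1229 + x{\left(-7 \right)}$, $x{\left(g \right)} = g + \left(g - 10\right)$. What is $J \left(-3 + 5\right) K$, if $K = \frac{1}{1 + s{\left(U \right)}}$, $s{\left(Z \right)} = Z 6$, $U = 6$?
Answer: $\frac{2410}{37} \approx 65.135$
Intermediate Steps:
$x{\left(g \right)} = -10 + 2 g$ ($x{\left(g \right)} = g + \left(g - 10\right) = g + \left(-10 + g\right) = -10 + 2 g$)
$s{\left(Z \right)} = 6 Z$
$K = \frac{1}{37}$ ($K = \frac{1}{1 + 6 \cdot 6} = \frac{1}{1 + 36} = \frac{1}{37} \approx 0.027027$)
$J = 1205$ ($J = 1229 + \left(-10 + 2 \left(-7\right)\right) = 1229 - 24 = 1205$)
$J \left(-3 + 5\right) K = 1205 \left(-3 + 5\right) \frac{1}{37} = 1205 \cdot 2 \cdot \frac{1}{37} = 1205 \cdot \frac{2}{37} = \frac{2410}{37}$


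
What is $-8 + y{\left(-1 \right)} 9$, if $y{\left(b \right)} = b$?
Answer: $-17$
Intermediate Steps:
$-8 + y{\left(-1 \right)} 9 = -8 - 9 = -17$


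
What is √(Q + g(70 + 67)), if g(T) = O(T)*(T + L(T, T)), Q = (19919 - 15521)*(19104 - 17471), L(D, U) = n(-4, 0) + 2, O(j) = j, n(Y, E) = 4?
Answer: 5*√288061 ≈ 2683.6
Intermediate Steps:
L(D, U) = 6 (L(D, U) = 4 + 2 = 6)
Q = 7181934 (Q = 4398*1633 = 7181934)
g(T) = T*(6 + T) (g(T) = T*(T + 6) = T*(6 + T))
√(Q + g(70 + 67)) = √(7181934 + (70 + 67)*(6 + (70 + 67))) = √(7181934 + 137*(6 + 137)) = √(7181934 + 137*143) = √(7181934 + 19591) = √7201525 = 5*√288061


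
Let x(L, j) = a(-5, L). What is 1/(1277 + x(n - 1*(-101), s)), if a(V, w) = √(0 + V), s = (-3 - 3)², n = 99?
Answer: 1277/1630734 - I*√5/1630734 ≈ 0.00078308 - 1.3712e-6*I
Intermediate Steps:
s = 36 (s = (-6)² = 36)
a(V, w) = √V
x(L, j) = I*√5 (x(L, j) = √(-5) = I*√5)
1/(1277 + x(n - 1*(-101), s)) = 1/(1277 + I*√5)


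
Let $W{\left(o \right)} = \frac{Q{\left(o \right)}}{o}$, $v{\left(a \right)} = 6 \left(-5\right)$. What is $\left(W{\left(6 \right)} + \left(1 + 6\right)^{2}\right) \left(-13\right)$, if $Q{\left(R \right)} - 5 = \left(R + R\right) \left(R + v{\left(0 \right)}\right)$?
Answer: $- \frac{143}{6} \approx -23.833$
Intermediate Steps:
$v{\left(a \right)} = -30$
$Q{\left(R \right)} = 5 + 2 R \left(-30 + R\right)$ ($Q{\left(R \right)} = 5 + \left(R + R\right) \left(R - 30\right) = 5 + 2 R \left(-30 + R\right)$)
$W{\left(o \right)} = \frac{5 - 60 o + 2 o^{2}}{o}$
$\left(W{\left(6 \right)} + \left(1 + 6\right)^{2}\right) \left(-13\right) = \left(\left(-60 + 2 \cdot 6 + \frac{5}{6}\right) + \left(1 + 6\right)^{2}\right) \left(-13\right) = \left(\left(-60 + 12 + 5 \cdot \frac{1}{6}\right) + 7^{2}\right) \left(-13\right) = \left(\left(-60 + 12 + \frac{5}{6}\right) + 49\right) \left(-13\right) = \left(- \frac{283}{6} + 49\right) \left(-13\right) = \frac{11}{6} \left(-13\right) = - \frac{143}{6}$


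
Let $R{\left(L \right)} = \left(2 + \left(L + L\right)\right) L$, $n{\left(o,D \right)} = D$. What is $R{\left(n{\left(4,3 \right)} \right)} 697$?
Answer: $16728$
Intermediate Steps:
$R{\left(L \right)} = L \left(2 + 2 L\right)$ ($R{\left(L \right)} = \left(2 + 2 L\right) L = L \left(2 + 2 L\right)$)
$R{\left(n{\left(4,3 \right)} \right)} 697 = 2 \cdot 3 \left(1 + 3\right) 697 = 2 \cdot 3 \cdot 4 \cdot 697 = 24 \cdot 697 = 16728$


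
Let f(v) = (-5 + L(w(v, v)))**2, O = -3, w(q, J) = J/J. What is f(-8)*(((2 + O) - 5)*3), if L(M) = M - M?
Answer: -450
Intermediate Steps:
w(q, J) = 1
L(M) = 0
f(v) = 25 (f(v) = (-5 + 0)**2 = (-5)**2 = 25)
f(-8)*(((2 + O) - 5)*3) = 25*(((2 - 3) - 5)*3) = 25*((-1 - 5)*3) = 25*(-6*3) = 25*(-18) = -450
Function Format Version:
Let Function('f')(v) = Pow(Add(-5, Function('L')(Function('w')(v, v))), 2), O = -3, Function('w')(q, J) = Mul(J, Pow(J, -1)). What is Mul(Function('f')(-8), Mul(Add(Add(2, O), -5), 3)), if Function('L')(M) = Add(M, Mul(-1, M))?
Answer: -450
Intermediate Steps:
Function('w')(q, J) = 1
Function('L')(M) = 0
Function('f')(v) = 25 (Function('f')(v) = Pow(Add(-5, 0), 2) = Pow(-5, 2) = 25)
Mul(Function('f')(-8), Mul(Add(Add(2, O), -5), 3)) = Mul(25, Mul(Add(Add(2, -3), -5), 3)) = Mul(25, Mul(Add(-1, -5), 3)) = Mul(25, Mul(-6, 3)) = Mul(25, -18) = -450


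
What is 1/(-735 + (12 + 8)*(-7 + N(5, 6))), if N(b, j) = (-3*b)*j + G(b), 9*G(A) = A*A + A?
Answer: -3/7825 ≈ -0.00038339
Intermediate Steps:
G(A) = A/9 + A²/9 (G(A) = (A*A + A)/9 = (A² + A)/9 = (A + A²)/9 = A/9 + A²/9)
N(b, j) = -3*b*j + b*(1 + b)/9 (N(b, j) = (-3*b)*j + b*(1 + b)/9 = -3*b*j + b*(1 + b)/9)
1/(-735 + (12 + 8)*(-7 + N(5, 6))) = 1/(-735 + (12 + 8)*(-7 + (⅑)*5*(1 + 5 - 27*6))) = 1/(-735 + 20*(-7 + (⅑)*5*(1 + 5 - 162))) = 1/(-735 + 20*(-7 + (⅑)*5*(-156))) = 1/(-735 + 20*(-7 - 260/3)) = 1/(-735 + 20*(-281/3)) = 1/(-735 - 5620/3) = 1/(-7825/3) = -3/7825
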